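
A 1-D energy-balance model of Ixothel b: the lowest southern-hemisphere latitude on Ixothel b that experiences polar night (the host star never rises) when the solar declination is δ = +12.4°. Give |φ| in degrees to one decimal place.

|φ| = 77.6°

Polar night requires cos H₀ = −tan φ tan δ ≥ 1, i.e. tan φ tan δ ≤ −1.
The boundary is |tan φ| · |tan δ| = 1, so |φ| = 90° − |δ| = 90° − 12.4° = 77.6° in the southern hemisphere.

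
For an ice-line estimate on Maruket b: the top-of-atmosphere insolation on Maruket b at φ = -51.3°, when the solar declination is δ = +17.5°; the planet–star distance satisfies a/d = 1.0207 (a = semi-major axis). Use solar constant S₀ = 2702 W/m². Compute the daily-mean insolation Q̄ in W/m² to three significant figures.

Q̄ ≈ 246 W/m²

cos H₀ = −tan(-51.3°) tan(+17.500°) = 0.3936, H₀ = 1.1663 rad.
Bracket: H₀ sin φ sin δ + cos φ cos δ sin H₀ = 1.1663×-0.78043×0.30071 + 0.62524×0.95372×0.91930 = -0.273711 + 0.548182 = 0.274471.
Inverse-square distance factor (a/d)² = 1.0207² = 1.041828.
Q̄ = (S₀/π) × 1.041828 × [bracket] = (2702/π) × 1.041828 × 0.274471 = 245.9 W/m².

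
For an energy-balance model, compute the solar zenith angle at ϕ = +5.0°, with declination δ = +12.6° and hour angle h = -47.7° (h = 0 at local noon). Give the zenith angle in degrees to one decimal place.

θ_z = 47.7°

cos θ_z = sin ϕ sin δ + cos ϕ cos δ cos h = 0.019012 + 0.654305 = 0.673317.
θ_z = arccos(0.673317) = 47.7°.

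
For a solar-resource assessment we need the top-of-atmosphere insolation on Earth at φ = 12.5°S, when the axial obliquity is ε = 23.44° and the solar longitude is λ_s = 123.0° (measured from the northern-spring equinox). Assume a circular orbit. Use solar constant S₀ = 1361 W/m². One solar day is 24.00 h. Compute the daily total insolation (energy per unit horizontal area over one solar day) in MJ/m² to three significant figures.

Solar declination: sin δ = sin ε · sin λ_s = sin 23.44° × sin 123.0° = 0.33361, so δ = +19.488°.
cos H₀ = −tan(-12.5°) tan(+19.488°) = 0.0785, H₀ = 1.4923 rad.
Bracket: H₀ sin φ sin δ + cos φ cos δ sin H₀ = 1.4923×-0.21644×0.33361 + 0.97630×0.94271×0.99692 = -0.107754 + 0.917533 = 0.809779.
Q̄ = (S₀/π) × [bracket] = (1361/π) × 0.809779 = 350.81 W/m².
Daily total = Q̄ × 24.00 h × 3600 s/h = 350.81 × 24.00 × 3600 / 10⁶ = 30.31 MJ/m².

30.3 MJ/m²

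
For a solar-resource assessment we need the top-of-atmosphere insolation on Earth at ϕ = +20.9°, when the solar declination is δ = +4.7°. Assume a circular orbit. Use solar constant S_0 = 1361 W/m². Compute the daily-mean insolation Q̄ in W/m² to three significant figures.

cos h₀ = −tan(+20.9°) tan(+4.700°) = -0.0314, h₀ = 1.6022 rad.
Bracket: h₀ sin ϕ sin δ + cos ϕ cos δ sin h₀ = 1.6022×0.35674×0.08194 + 0.93420×0.99664×0.99951 = 0.046834 + 0.930605 = 0.977439.
Q̄ = (S_0/π) × [bracket] = (1361/π) × 0.977439 = 423.4 W/m².

Q̄ ≈ 423 W/m²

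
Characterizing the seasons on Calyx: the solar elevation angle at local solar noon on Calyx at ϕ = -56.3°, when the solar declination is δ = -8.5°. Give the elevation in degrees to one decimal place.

42.2°

At local noon the hour angle is zero, so the zenith angle equals |ϕ − δ| = |-56.3° − (-8.500°)| = 47.800°.
Elevation = 90° − 47.800° = 42.2°.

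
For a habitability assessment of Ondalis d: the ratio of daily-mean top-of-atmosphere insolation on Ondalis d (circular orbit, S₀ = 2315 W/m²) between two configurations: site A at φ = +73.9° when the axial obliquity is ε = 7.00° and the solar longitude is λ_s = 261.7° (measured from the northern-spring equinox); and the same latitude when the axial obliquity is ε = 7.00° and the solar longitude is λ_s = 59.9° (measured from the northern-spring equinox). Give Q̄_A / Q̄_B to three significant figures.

— Configuration A (φ=+73.9°):
Solar declination: sin δ = sin ε · sin λ_s = sin 7.00° × sin 261.7° = -0.12059, so δ = -6.926°.
cos H₀ = −tan(+73.9°) tan(-6.926°) = 0.4209, H₀ = 1.1364 rad.
Bracket: H₀ sin φ sin δ + cos φ cos δ sin H₀ = 1.1364×0.96078×-0.12059 + 0.27731×0.99270×0.90712 = -0.131664 + 0.249717 = 0.118053.
Q̄ = (S₀/π) × [bracket] = (2315/π) × 0.118053 = 86.992 W/m².
— Configuration B (φ=+73.9°):
Solar declination: sin δ = sin ε · sin λ_s = sin 7.00° × sin 59.9° = 0.10544, so δ = +6.052°.
cos H₀ = −tan(+73.9°) tan(+6.052°) = -0.3673, H₀ = 1.9469 rad.
Bracket: H₀ sin φ sin δ + cos φ cos δ sin H₀ = 1.9469×0.96078×0.10544 + 0.27731×0.99443×0.93009 = 0.197230 + 0.256487 = 0.453717.
Q̄ = (S₀/π) × [bracket] = (2315/π) × 0.453717 = 334.34 W/m².
Ratio Q̄_A / Q̄_B = 86.992 / 334.34 = 0.2602.

Q̄_A / Q̄_B ≈ 0.260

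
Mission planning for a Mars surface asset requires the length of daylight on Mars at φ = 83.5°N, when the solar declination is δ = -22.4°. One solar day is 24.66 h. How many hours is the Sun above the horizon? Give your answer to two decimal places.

0.00 h

cos H₀ = −tan φ · tan δ = 3.6176 ≥ 1, so the Sun never rises (polar night) and H₀ = 0.
Daylight = 2H₀/(2π) × 24.66 h = (0.0000/π) × 24.66 = 0.00 h.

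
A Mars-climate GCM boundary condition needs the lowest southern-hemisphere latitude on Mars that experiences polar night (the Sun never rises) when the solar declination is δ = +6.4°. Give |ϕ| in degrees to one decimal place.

|ϕ| = 83.6°

Polar night requires cos h₀ = −tan ϕ tan δ ≥ 1, i.e. tan ϕ tan δ ≤ −1.
The boundary is |tan ϕ| · |tan δ| = 1, so |ϕ| = 90° − |δ| = 90° − 6.4° = 83.6° in the southern hemisphere.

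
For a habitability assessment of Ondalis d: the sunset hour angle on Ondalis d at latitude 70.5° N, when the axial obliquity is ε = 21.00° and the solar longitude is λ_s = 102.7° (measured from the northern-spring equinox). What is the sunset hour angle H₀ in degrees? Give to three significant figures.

Solar declination: sin δ = sin ε · sin λ_s = sin 21.00° × sin 102.7° = 0.34960, so δ = +20.463°.
Sunrise equation: cos H₀ = −tan φ · tan δ = -1.0537 ≤ −1, so the host star never sets (polar day) and H₀ = π.

H₀ = 180°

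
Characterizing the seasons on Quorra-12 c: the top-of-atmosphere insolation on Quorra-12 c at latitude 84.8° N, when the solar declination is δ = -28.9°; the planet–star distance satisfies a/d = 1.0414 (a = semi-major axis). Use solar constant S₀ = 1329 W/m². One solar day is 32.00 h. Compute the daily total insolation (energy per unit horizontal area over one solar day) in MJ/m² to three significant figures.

cos H₀ = −tan(+84.8°) tan(-28.900°) = 6.0658 ≥ 1 ⇒ polar night, H₀ = 0 and Q̄ = 0.
Inverse-square distance factor (a/d)² = 1.0414² = 1.084514.
Daily total = Q̄ × 32.00 h × 3600 s/h = 0.00 MJ/m².

0.00 MJ/m²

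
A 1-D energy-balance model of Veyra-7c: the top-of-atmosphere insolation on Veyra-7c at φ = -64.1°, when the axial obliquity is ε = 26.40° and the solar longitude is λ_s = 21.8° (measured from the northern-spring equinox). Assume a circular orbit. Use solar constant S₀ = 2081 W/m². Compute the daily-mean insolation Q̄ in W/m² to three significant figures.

Q̄ ≈ 148 W/m²

Solar declination: sin δ = sin ε · sin λ_s = sin 26.40° × sin 21.8° = 0.16512, so δ = +9.504°.
cos H₀ = −tan(-64.1°) tan(+9.504°) = 0.3448, H₀ = 1.2188 rad.
Bracket: H₀ sin φ sin δ + cos φ cos δ sin H₀ = 1.2188×-0.89956×0.16512 + 0.43680×0.98627×0.93868 = -0.181035 + 0.404386 = 0.223351.
Q̄ = (S₀/π) × [bracket] = (2081/π) × 0.223351 = 147.9 W/m².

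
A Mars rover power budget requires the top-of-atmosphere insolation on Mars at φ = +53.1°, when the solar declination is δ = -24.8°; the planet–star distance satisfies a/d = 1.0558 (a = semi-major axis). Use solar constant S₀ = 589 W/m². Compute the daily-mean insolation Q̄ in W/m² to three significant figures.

Q̄ ≈ 26.1 W/m²

cos H₀ = −tan(+53.1°) tan(-24.800°) = 0.6154, H₀ = 0.9079 rad.
Bracket: H₀ sin φ sin δ + cos φ cos δ sin H₀ = 0.9079×0.79968×-0.41945 + 0.60042×0.90778×0.78821 = -0.304533 + 0.429613 = 0.125080.
Inverse-square distance factor (a/d)² = 1.0558² = 1.114714.
Q̄ = (S₀/π) × 1.114714 × [bracket] = (589/π) × 1.114714 × 0.125080 = 26.14 W/m².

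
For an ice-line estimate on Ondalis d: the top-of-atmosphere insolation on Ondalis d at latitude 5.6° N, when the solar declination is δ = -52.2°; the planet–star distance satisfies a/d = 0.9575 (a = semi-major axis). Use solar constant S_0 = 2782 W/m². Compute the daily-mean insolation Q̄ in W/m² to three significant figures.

Q̄ ≈ 401 W/m²

cos h₀ = −tan(+5.6°) tan(-52.200°) = 0.1264, h₀ = 1.4441 rad.
Bracket: h₀ sin ϕ sin δ + cos ϕ cos δ sin h₀ = 1.4441×0.09758×-0.79016 + 0.99523×0.61291×0.99198 = -0.111346 + 0.605094 = 0.493748.
Inverse-square distance factor (a/d)² = 0.9575² = 0.916806.
Q̄ = (S_0/π) × 0.916806 × [bracket] = (2782/π) × 0.916806 × 0.493748 = 400.9 W/m².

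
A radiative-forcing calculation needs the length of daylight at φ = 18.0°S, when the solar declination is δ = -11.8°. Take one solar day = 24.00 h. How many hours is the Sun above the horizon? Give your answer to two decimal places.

cos H₀ = −tan φ · tan δ = −tan(-18.0°) × tan(-11.800°) = -0.0679, so H₀ = 1.6387 rad = 93.89°.
Daylight = 2H₀/(2π) × 24.00 h = (1.6387/π) × 24.00 = 12.52 h.

12.52 h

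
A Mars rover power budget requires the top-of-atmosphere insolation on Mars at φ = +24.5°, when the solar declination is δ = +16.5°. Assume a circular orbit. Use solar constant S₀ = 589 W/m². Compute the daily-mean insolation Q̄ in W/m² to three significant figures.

cos H₀ = −tan(+24.5°) tan(+16.500°) = -0.1350, H₀ = 1.7062 rad.
Bracket: H₀ sin φ sin δ + cos φ cos δ sin H₀ = 1.7062×0.41469×0.28402 + 0.90996×0.95882×0.99085 = 0.200957 + 0.864505 = 1.065462.
Q̄ = (S₀/π) × [bracket] = (589/π) × 1.065462 = 199.8 W/m².

Q̄ ≈ 200 W/m²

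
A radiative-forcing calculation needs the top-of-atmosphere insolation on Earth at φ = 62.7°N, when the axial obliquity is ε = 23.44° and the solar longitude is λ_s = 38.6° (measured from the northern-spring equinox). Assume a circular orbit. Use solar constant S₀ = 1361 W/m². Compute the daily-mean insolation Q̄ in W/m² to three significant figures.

Solar declination: sin δ = sin ε · sin λ_s = sin 23.44° × sin 38.6° = 0.24817, so δ = +14.369°.
cos H₀ = −tan(+62.7°) tan(+14.369°) = -0.4964, H₀ = 2.0902 rad.
Bracket: H₀ sin φ sin δ + cos φ cos δ sin H₀ = 2.0902×0.88862×0.24817 + 0.45865×0.96872×0.86812 = 0.460949 + 0.385709 = 0.846658.
Q̄ = (S₀/π) × [bracket] = (1361/π) × 0.846658 = 366.8 W/m².

Q̄ ≈ 367 W/m²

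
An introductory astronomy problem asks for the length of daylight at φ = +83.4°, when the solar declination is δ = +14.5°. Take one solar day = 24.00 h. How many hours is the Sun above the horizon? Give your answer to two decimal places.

Sunrise equation: cos H₀ = −tan φ · tan δ = -2.2352 ≤ −1, so the Sun never sets (polar day) and H₀ = π.
Daylight = 2H₀/(2π) × 24.00 h = (3.1416/π) × 24.00 = 24.00 h.

24.00 h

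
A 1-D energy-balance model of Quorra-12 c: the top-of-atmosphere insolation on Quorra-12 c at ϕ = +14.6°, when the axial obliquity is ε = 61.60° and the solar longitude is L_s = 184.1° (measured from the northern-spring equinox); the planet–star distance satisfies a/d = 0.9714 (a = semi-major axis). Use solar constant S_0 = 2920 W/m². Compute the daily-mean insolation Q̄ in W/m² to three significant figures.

Solar declination: sin δ = sin ε · sin L_s = sin 61.60° × sin 184.1° = -0.06289, so δ = -3.606°.
cos h₀ = −tan(+14.6°) tan(-3.606°) = 0.0164, h₀ = 1.5544 rad.
Bracket: h₀ sin ϕ sin δ + cos ϕ cos δ sin h₀ = 1.5544×0.25207×-0.06289 + 0.96771×0.99802×0.99987 = -0.024641 + 0.965668 = 0.941027.
Inverse-square distance factor (a/d)² = 0.9714² = 0.943618.
Q̄ = (S_0/π) × 0.943618 × [bracket] = (2920/π) × 0.943618 × 0.941027 = 825.3 W/m².

Q̄ ≈ 825 W/m²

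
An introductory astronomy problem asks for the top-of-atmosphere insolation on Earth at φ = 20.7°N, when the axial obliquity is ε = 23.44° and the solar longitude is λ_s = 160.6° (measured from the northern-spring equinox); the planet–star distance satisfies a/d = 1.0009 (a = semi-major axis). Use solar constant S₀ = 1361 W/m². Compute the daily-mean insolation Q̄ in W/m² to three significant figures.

Solar declination: sin δ = sin ε · sin λ_s = sin 23.44° × sin 160.6° = 0.13213, so δ = +7.593°.
cos H₀ = −tan(+20.7°) tan(+7.593°) = -0.0504, H₀ = 1.6212 rad.
Bracket: H₀ sin φ sin δ + cos φ cos δ sin H₀ = 1.6212×0.35347×0.13213 + 0.93544×0.99123×0.99873 = 0.075717 + 0.926059 = 1.001776.
Inverse-square distance factor (a/d)² = 1.0009² = 1.001801.
Q̄ = (S₀/π) × 1.001801 × [bracket] = (1361/π) × 1.001801 × 1.001776 = 434.8 W/m².

Q̄ ≈ 435 W/m²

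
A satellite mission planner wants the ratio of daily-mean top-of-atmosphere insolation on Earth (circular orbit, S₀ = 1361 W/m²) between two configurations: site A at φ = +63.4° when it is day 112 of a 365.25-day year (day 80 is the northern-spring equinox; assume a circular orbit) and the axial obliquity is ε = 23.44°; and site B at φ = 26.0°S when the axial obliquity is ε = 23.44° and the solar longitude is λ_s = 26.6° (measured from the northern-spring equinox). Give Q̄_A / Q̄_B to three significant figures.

— Configuration A (φ=+63.4°):
Solar longitude: λ_s = 360° × (112 − 80)/365.25 = 31.540°.
sin δ = sin 23.44° × sin 31.540° = 0.20808, so δ = +12.010°.
cos H₀ = −tan(+63.4°) tan(+12.010°) = -0.4248, H₀ = 2.0096 rad.
Bracket: H₀ sin φ sin δ + cos φ cos δ sin H₀ = 2.0096×0.89415×0.20808 + 0.44776×0.97811×0.90527 = 0.373896 + 0.396471 = 0.770367.
Q̄ = (S₀/π) × [bracket] = (1361/π) × 0.770367 = 333.74 W/m².
— Configuration B (φ=-26.0°):
Solar declination: sin δ = sin ε · sin λ_s = sin 23.44° × sin 26.6° = 0.17811, so δ = +10.260°.
cos H₀ = −tan(-26.0°) tan(+10.260°) = 0.0883, H₀ = 1.4824 rad.
Bracket: H₀ sin φ sin δ + cos φ cos δ sin H₀ = 1.4824×-0.43837×0.17811 + 0.89879×0.98401×0.99610 = -0.115743 + 0.880969 = 0.765226.
Q̄ = (S₀/π) × [bracket] = (1361/π) × 0.765226 = 331.51 W/m².
Ratio Q̄_A / Q̄_B = 333.74 / 331.51 = 1.007.

Q̄_A / Q̄_B ≈ 1.01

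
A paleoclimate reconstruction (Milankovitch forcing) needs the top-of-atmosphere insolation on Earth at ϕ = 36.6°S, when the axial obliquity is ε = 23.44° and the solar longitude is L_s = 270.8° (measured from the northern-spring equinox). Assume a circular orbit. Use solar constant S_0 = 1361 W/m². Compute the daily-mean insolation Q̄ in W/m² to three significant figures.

Q̄ ≈ 497 W/m²

Solar declination: sin δ = sin ε · sin L_s = sin 23.44° × sin 270.8° = -0.39775, so δ = -23.438°.
cos h₀ = −tan(-36.6°) tan(-23.438°) = -0.3220, h₀ = 1.8986 rad.
Bracket: h₀ sin ϕ sin δ + cos ϕ cos δ sin h₀ = 1.8986×-0.59622×-0.39775 + 0.80282×0.91749×0.94675 = 0.450246 + 0.697356 = 1.147602.
Q̄ = (S_0/π) × [bracket] = (1361/π) × 1.147602 = 497.2 W/m².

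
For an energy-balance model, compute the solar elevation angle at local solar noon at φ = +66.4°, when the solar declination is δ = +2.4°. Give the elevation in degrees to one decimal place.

26.0°

At local noon the hour angle is zero, so the zenith angle equals |φ − δ| = |+66.4° − (+2.400°)| = 64.000°.
Elevation = 90° − 64.000° = 26.0°.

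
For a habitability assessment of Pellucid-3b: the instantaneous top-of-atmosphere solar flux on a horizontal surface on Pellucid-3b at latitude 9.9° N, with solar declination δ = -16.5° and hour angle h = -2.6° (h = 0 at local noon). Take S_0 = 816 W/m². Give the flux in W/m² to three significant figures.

730 W/m²

cos θ_z = sin ϕ sin δ + cos ϕ cos δ cos h = -0.048831 + 0.943570 = 0.894739.
Flux = S_0 · cos θ_z = 816 × 0.894739 = 730.1 W/m².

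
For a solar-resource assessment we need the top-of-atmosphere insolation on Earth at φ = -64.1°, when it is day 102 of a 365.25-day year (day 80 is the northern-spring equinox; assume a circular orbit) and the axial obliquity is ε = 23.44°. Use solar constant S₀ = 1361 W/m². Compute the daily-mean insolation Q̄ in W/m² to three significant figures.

Q̄ ≈ 106 W/m²

Solar longitude: λ_s = 360° × (102 − 80)/365.25 = 21.684°.
sin δ = sin 23.44° × sin 21.684° = 0.14698, so δ = +8.452°.
cos H₀ = −tan(-64.1°) tan(+8.452°) = 0.3060, H₀ = 1.2598 rad.
Bracket: H₀ sin φ sin δ + cos φ cos δ sin H₀ = 1.2598×-0.89956×0.14698 + 0.43680×0.98914×0.95203 = -0.166567 + 0.411331 = 0.244764.
Q̄ = (S₀/π) × [bracket] = (1361/π) × 0.244764 = 106.0 W/m².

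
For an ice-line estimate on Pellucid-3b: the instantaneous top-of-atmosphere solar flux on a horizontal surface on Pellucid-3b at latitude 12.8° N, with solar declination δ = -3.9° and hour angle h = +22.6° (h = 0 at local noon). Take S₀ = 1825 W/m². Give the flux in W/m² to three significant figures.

cos θ_z = sin φ sin δ + cos φ cos δ cos h = -0.015069 + 0.898183 = 0.883114.
Flux = S₀ · cos θ_z = 1825 × 0.883114 = 1612 W/m².

1.61e+03 W/m²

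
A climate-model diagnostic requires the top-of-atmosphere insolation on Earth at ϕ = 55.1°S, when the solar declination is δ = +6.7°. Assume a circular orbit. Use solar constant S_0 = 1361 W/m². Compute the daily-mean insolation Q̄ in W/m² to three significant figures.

Q̄ ≈ 185 W/m²

cos h₀ = −tan(-55.1°) tan(+6.700°) = 0.1684, h₀ = 1.4016 rad.
Bracket: h₀ sin ϕ sin δ + cos ϕ cos δ sin h₀ = 1.4016×-0.82015×0.11667 + 0.57215×0.99317×0.98572 = -0.134115 + 0.560128 = 0.426013.
Q̄ = (S_0/π) × [bracket] = (1361/π) × 0.426013 = 184.6 W/m².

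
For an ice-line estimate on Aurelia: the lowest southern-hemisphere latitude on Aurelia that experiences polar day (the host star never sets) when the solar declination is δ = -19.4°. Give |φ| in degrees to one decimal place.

Polar day requires cos H₀ = −tan φ tan δ ≤ −1, i.e. tan φ tan δ ≥ 1.
The boundary is |tan φ| · |tan δ| = 1, so |φ| = 90° − |δ| = 90° − 19.4° = 70.6° in the southern hemisphere.

|φ| = 70.6°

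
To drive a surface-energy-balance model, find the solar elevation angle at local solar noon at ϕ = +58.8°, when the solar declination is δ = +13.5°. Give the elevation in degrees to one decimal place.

At local noon the hour angle is zero, so the zenith angle equals |ϕ − δ| = |+58.8° − (+13.500°)| = 45.300°.
Elevation = 90° − 45.300° = 44.7°.

44.7°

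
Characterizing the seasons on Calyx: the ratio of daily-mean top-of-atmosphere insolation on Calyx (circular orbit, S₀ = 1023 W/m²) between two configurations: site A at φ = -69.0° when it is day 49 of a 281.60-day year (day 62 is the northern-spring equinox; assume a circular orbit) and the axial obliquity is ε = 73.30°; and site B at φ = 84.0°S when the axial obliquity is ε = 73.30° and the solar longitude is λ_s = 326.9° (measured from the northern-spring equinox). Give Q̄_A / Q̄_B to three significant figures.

— Configuration A (φ=-69.0°):
Solar longitude: λ_s = 360° × (49 − 62)/281.60 = -16.619°, i.e. -16.619° + 360° = 343.381°.
sin δ = sin 73.30° × sin 343.381° = -0.27395, so δ = -15.899°.
cos H₀ = −tan(-69.0°) tan(-15.899°) = -0.7420, H₀ = 2.4069 rad.
Bracket: H₀ sin φ sin δ + cos φ cos δ sin H₀ = 2.4069×-0.93358×-0.27395 + 0.35837×0.96174×0.67035 = 0.615575 + 0.231042 = 0.846617.
Q̄ = (S₀/π) × [bracket] = (1023/π) × 0.846617 = 275.68 W/m².
— Configuration B (φ=-84.0°):
Solar declination: sin δ = sin ε · sin λ_s = sin 73.30° × sin 326.9° = -0.52307, so δ = -31.538°.
cos H₀ = −tan(-84.0°) tan(-31.538°) = -5.8392 ≤ −1 ⇒ polar day, H₀ = π.
Bracket: H₀ sin φ sin δ + cos φ cos δ sin H₀ = 3.1416×-0.99452×-0.52307 + 0.10453×0.85229×0.00000 = 1.634272 + 0.000000 = 1.634272.
Q̄ = (S₀/π) × [bracket] = (1023/π) × 1.634272 = 532.17 W/m².
Ratio Q̄_A / Q̄_B = 275.68 / 532.17 = 0.5180.

Q̄_A / Q̄_B ≈ 0.518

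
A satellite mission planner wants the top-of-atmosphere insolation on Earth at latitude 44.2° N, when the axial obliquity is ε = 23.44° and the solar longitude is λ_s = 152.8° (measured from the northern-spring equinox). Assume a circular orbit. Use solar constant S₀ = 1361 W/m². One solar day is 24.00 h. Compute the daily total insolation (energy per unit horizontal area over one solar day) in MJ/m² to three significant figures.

34.3 MJ/m²

Solar declination: sin δ = sin ε · sin λ_s = sin 23.44° × sin 152.8° = 0.18183, so δ = +10.476°.
cos H₀ = −tan(+44.2°) tan(+10.476°) = -0.1798, H₀ = 1.7516 rad.
Bracket: H₀ sin φ sin δ + cos φ cos δ sin H₀ = 1.7516×0.69717×0.18183 + 0.71691×0.98333×0.98370 = 0.222044 + 0.693468 = 0.915512.
Q̄ = (S₀/π) × [bracket] = (1361/π) × 0.915512 = 396.62 W/m².
Daily total = Q̄ × 24.00 h × 3600 s/h = 396.62 × 24.00 × 3600 / 10⁶ = 34.27 MJ/m².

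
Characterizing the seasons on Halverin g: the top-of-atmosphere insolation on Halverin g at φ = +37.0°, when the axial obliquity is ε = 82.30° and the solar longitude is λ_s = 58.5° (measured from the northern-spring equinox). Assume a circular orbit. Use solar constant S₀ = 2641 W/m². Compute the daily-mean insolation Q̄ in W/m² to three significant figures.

Solar declination: sin δ = sin ε · sin λ_s = sin 82.30° × sin 58.5° = 0.84495, so δ = +57.667°.
cos H₀ = −tan(+37.0°) tan(+57.667°) = -1.1905 ≤ −1 ⇒ polar day, H₀ = π.
Bracket: H₀ sin φ sin δ + cos φ cos δ sin H₀ = 3.1416×0.60182×0.84495 + 0.79864×0.53484×0.00000 = 1.597528 + 0.000000 = 1.597528.
Q̄ = (S₀/π) × [bracket] = (2641/π) × 1.597528 = 1343 W/m².

Q̄ ≈ 1.34e+03 W/m²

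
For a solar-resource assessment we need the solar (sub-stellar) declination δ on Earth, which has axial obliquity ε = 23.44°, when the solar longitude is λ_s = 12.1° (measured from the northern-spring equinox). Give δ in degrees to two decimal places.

sin δ = sin ε · sin λ_s = sin 23.44° × sin 12.1° = 0.083384.
δ = arcsin(0.083384) = +4.78°.

δ = +4.78°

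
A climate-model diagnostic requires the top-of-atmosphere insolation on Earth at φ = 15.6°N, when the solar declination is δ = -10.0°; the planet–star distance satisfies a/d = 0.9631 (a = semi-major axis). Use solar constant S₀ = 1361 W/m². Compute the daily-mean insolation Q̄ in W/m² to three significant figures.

Q̄ ≈ 352 W/m²

cos H₀ = −tan(+15.6°) tan(-10.000°) = 0.0492, H₀ = 1.5215 rad.
Bracket: H₀ sin φ sin δ + cos φ cos δ sin H₀ = 1.5215×0.26892×-0.17365 + 0.96316×0.98481×0.99879 = -0.071051 + 0.947382 = 0.876331.
Inverse-square distance factor (a/d)² = 0.9631² = 0.927562.
Q̄ = (S₀/π) × 0.927562 × [bracket] = (1361/π) × 0.927562 × 0.876331 = 352.1 W/m².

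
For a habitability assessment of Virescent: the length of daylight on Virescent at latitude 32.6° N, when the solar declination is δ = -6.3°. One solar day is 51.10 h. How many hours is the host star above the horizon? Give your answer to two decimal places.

24.40 h

cos H₀ = −tan φ · tan δ = −tan(+32.6°) × tan(-6.300°) = 0.0706, so H₀ = 1.5001 rad = 85.95°.
Daylight = 2H₀/(2π) × 51.10 h = (1.5001/π) × 51.10 = 24.40 h.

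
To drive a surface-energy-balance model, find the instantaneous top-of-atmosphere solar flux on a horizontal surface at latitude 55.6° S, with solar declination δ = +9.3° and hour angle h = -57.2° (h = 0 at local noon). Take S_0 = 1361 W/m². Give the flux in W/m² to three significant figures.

cos θ_z = sin ϕ sin δ + cos ϕ cos δ cos h = -0.133341 + 0.302024 = 0.168683.
Flux = S_0 · cos θ_z = 1361 × 0.168683 = 229.6 W/m².

230 W/m²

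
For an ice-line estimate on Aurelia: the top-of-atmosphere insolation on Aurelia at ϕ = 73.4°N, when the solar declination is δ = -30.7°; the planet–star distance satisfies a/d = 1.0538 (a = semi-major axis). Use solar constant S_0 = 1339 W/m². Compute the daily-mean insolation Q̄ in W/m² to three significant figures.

cos h₀ = −tan(+73.4°) tan(-30.700°) = 1.9917 ≥ 1 ⇒ polar night, h₀ = 0 and Q̄ = 0.
Inverse-square distance factor (a/d)² = 1.0538² = 1.110494.

Q̄ ≈ 0.00 W/m²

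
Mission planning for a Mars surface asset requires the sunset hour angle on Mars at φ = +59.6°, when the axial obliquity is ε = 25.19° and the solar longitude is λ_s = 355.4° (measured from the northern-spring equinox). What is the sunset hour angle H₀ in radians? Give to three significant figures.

Solar declination: sin δ = sin ε · sin λ_s = sin 25.19° × sin 355.4° = -0.03413, so δ = -1.956°.
cos H₀ = −tan φ · tan δ = −tan(+59.6°) × tan(-1.956°) = 0.0582, so H₀ = 1.5125 rad = 86.66°.

H₀ = 1.51 rad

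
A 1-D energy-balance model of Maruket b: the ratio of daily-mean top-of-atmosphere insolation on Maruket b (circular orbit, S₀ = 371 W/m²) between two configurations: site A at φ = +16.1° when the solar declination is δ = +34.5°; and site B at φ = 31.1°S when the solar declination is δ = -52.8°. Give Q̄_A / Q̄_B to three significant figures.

Q̄_A / Q̄_B ≈ 0.788

— Configuration A (φ=+16.1°):
cos H₀ = −tan(+16.1°) tan(+34.500°) = -0.1984, H₀ = 1.7705 rad.
Bracket: H₀ sin φ sin δ + cos φ cos δ sin H₀ = 1.7705×0.27731×0.56641 + 0.96078×0.82413×0.98013 = 0.278094 + 0.776074 = 1.054168.
Q̄ = (S₀/π) × [bracket] = (371/π) × 1.054168 = 124.49 W/m².
— Configuration B (φ=-31.1°):
cos H₀ = −tan(-31.1°) tan(-52.800°) = -0.7947, H₀ = 2.4894 rad.
Bracket: H₀ sin φ sin δ + cos φ cos δ sin H₀ = 2.4894×-0.51653×-0.79653 + 0.85627×0.60460×0.60695 = 1.024218 + 0.314219 = 1.338437.
Q̄ = (S₀/π) × [bracket] = (371/π) × 1.338437 = 158.06 W/m².
Ratio Q̄_A / Q̄_B = 124.49 / 158.06 = 0.7876.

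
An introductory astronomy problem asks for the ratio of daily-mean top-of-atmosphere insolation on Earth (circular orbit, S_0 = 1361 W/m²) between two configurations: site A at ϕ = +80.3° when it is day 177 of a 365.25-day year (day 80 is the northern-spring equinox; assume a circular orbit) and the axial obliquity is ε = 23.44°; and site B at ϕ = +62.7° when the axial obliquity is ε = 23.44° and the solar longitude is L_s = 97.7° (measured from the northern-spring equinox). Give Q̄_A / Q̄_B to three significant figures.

— Configuration A (ϕ=+80.3°):
Solar longitude: L_s = 360° × (177 − 80)/365.25 = 95.606°.
sin δ = sin 23.44° × sin 95.606° = 0.39589, so δ = +23.321°.
cos h₀ = −tan(+80.3°) tan(+23.321°) = -2.5221 ≤ −1 ⇒ polar day, h₀ = π.
Bracket: h₀ sin ϕ sin δ + cos ϕ cos δ sin h₀ = 3.1416×0.98570×0.39589 + 0.16849×0.91830×0.00000 = 1.225943 + 0.000000 = 1.225943.
Q̄ = (S_0/π) × [bracket] = (1361/π) × 1.225943 = 531.10 W/m².
— Configuration B (ϕ=+62.7°):
Solar declination: sin δ = sin ε · sin L_s = sin 23.44° × sin 97.7° = 0.39420, so δ = +23.216°.
cos h₀ = −tan(+62.7°) tan(+23.216°) = -0.8310, h₀ = 2.5518 rad.
Bracket: h₀ sin ϕ sin δ + cos ϕ cos δ sin h₀ = 2.5518×0.88862×0.39420 + 0.45865×0.91902×0.55620 = 0.893880 + 0.234443 = 1.128323.
Q̄ = (S_0/π) × [bracket] = (1361/π) × 1.128323 = 488.81 W/m².
Ratio Q̄_A / Q̄_B = 531.10 / 488.81 = 1.087.

Q̄_A / Q̄_B ≈ 1.09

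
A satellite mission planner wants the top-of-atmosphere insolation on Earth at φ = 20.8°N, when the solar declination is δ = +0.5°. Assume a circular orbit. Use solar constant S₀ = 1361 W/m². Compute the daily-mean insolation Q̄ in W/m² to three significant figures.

Q̄ ≈ 407 W/m²

cos H₀ = −tan(+20.8°) tan(+0.500°) = -0.0033, H₀ = 1.5741 rad.
Bracket: H₀ sin φ sin δ + cos φ cos δ sin H₀ = 1.5741×0.35511×0.00873 + 0.93483×0.99996×0.99999 = 0.004880 + 0.934783 = 0.939663.
Q̄ = (S₀/π) × [bracket] = (1361/π) × 0.939663 = 407.1 W/m².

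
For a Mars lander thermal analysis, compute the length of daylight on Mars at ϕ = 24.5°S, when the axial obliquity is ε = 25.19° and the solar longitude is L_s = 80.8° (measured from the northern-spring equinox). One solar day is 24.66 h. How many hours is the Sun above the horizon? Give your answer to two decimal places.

Solar declination: sin δ = sin ε · sin L_s = sin 25.19° × sin 80.8° = 0.42015, so δ = +24.844°.
cos h₀ = −tan ϕ · tan δ = −tan(-24.5°) × tan(+24.844°) = 0.2110, so h₀ = 1.3582 rad = 77.82°.
Daylight = 2h₀/(2π) × 24.66 h = (1.3582/π) × 24.66 = 10.66 h.

10.66 h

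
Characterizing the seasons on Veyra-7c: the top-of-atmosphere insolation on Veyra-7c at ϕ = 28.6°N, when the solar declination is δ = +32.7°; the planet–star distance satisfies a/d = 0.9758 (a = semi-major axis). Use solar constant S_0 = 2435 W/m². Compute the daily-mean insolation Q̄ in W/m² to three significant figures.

Q̄ ≈ 879 W/m²

cos h₀ = −tan(+28.6°) tan(+32.700°) = -0.3500, h₀ = 1.9284 rad.
Bracket: h₀ sin ϕ sin δ + cos ϕ cos δ sin h₀ = 1.9284×0.47869×0.54024 + 0.87798×0.84151×0.93674 = 0.498699 + 0.692091 = 1.190790.
Inverse-square distance factor (a/d)² = 0.9758² = 0.952186.
Q̄ = (S_0/π) × 0.952186 × [bracket] = (2435/π) × 0.952186 × 1.190790 = 878.8 W/m².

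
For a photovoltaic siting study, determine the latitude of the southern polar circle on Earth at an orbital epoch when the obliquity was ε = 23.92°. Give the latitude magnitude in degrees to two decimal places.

The polar circle is the lowest latitude that experiences at least one full rotation of continuous darkness at the northern-summer solstice; it lies at |ϕ| = 90° − ε = 90° − 23.92° = 66.08°.

66.08°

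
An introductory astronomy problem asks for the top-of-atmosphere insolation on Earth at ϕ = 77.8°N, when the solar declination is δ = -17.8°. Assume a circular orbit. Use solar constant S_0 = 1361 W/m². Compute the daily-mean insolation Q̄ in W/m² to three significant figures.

cos h₀ = −tan(+77.8°) tan(-17.800°) = 1.4850 ≥ 1 ⇒ polar night, h₀ = 0 and Q̄ = 0.

Q̄ ≈ 0.00 W/m²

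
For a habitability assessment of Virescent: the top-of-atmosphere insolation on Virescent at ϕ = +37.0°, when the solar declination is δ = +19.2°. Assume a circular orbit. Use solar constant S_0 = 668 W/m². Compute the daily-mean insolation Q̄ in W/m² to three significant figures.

cos h₀ = −tan(+37.0°) tan(+19.200°) = -0.2624, h₀ = 1.8363 rad.
Bracket: h₀ sin ϕ sin δ + cos ϕ cos δ sin h₀ = 1.8363×0.60182×0.32887 + 0.79864×0.94438×0.96496 = 0.363441 + 0.727792 = 1.091233.
Q̄ = (S_0/π) × [bracket] = (668/π) × 1.091233 = 232.0 W/m².

Q̄ ≈ 232 W/m²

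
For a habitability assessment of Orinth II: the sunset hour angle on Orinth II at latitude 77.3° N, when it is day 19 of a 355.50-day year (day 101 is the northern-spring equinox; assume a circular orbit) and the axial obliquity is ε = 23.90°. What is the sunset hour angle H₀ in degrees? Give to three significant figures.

Solar longitude: λ_s = 360° × (19 − 101)/355.50 = -83.038°, i.e. -83.038° + 360° = 276.962°.
sin δ = sin 23.90° × sin 276.962° = -0.40215, so δ = -23.713°.
cos H₀ = −tan φ · tan δ = 1.9491 ≥ 1, so the host star never rises (polar night) and H₀ = 0.

H₀ = 0.00°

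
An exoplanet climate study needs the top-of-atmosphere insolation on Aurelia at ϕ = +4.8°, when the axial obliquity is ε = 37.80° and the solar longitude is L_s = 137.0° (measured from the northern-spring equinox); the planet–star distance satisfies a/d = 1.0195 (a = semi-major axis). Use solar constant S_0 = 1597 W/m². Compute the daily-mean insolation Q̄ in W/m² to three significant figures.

Q̄ ≈ 508 W/m²

Solar declination: sin δ = sin ε · sin L_s = sin 37.80° × sin 137.0° = 0.41800, so δ = +24.708°.
cos h₀ = −tan(+4.8°) tan(+24.708°) = -0.0386, h₀ = 1.6094 rad.
Bracket: h₀ sin ϕ sin δ + cos ϕ cos δ sin h₀ = 1.6094×0.08368×0.41800 + 0.99649×0.90845×0.99925 = 0.056294 + 0.904582 = 0.960876.
Inverse-square distance factor (a/d)² = 1.0195² = 1.039380.
Q̄ = (S_0/π) × 1.039380 × [bracket] = (1597/π) × 1.039380 × 0.960876 = 507.7 W/m².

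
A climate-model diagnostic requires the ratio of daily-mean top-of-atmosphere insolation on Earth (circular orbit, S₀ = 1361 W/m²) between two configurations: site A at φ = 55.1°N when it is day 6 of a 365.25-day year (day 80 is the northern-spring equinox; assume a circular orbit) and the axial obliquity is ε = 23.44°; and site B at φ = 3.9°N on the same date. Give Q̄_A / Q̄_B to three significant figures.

— Configuration A (φ=+55.1°):
Solar longitude: λ_s = 360° × (6 − 80)/365.25 = -72.936°, i.e. -72.936° + 360° = 287.064°.
sin δ = sin 23.44° × sin 287.064° = -0.38028, so δ = -22.351°.
cos H₀ = −tan(+55.1°) tan(-22.351°) = 0.5894, H₀ = 0.9405 rad.
Bracket: H₀ sin φ sin δ + cos φ cos δ sin H₀ = 0.9405×0.82015×-0.38028 + 0.57215×0.92487×0.80785 = -0.293329 + 0.427485 = 0.134156.
Q̄ = (S₀/π) × [bracket] = (1361/π) × 0.134156 = 58.119 W/m².
— Configuration B (φ=+3.9°):
cos H₀ = −tan(+3.9°) tan(-22.351°) = 0.0280, H₀ = 1.5428 rad.
Bracket: H₀ sin φ sin δ + cos φ cos δ sin H₀ = 1.5428×0.06802×-0.38028 + 0.99768×0.92487×0.99961 = -0.039907 + 0.922364 = 0.882457.
Q̄ = (S₀/π) × [bracket] = (1361/π) × 0.882457 = 382.30 W/m².
Ratio Q̄_A / Q̄_B = 58.119 / 382.30 = 0.1520.

Q̄_A / Q̄_B ≈ 0.152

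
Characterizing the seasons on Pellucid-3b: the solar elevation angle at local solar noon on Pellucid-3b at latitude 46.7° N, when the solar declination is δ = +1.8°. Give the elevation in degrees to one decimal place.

45.1°

At local noon the hour angle is zero, so the zenith angle equals |ϕ − δ| = |+46.7° − (+1.800°)| = 44.900°.
Elevation = 90° − 44.900° = 45.1°.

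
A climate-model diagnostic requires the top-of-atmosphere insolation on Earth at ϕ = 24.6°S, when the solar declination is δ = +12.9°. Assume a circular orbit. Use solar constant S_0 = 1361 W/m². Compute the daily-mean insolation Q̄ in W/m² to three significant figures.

cos h₀ = −tan(-24.6°) tan(+12.900°) = 0.1049, h₀ = 1.4657 rad.
Bracket: h₀ sin ϕ sin δ + cos ϕ cos δ sin h₀ = 1.4657×-0.41628×0.22325 + 0.90924×0.97476×0.99449 = -0.136214 + 0.881407 = 0.745193.
Q̄ = (S_0/π) × [bracket] = (1361/π) × 0.745193 = 322.8 W/m².

Q̄ ≈ 323 W/m²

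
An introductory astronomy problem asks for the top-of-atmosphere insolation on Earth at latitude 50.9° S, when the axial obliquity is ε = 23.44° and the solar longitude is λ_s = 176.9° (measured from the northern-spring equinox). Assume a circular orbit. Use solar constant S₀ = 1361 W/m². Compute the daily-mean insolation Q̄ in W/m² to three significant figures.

Q̄ ≈ 262 W/m²

Solar declination: sin δ = sin ε · sin λ_s = sin 23.44° × sin 176.9° = 0.02151, so δ = +1.233°.
cos H₀ = −tan(-50.9°) tan(+1.233°) = 0.0265, H₀ = 1.5443 rad.
Bracket: H₀ sin φ sin δ + cos φ cos δ sin H₀ = 1.5443×-0.77605×0.02151 + 0.63068×0.99977×0.99965 = -0.025779 + 0.630314 = 0.604535.
Q̄ = (S₀/π) × [bracket] = (1361/π) × 0.604535 = 261.9 W/m².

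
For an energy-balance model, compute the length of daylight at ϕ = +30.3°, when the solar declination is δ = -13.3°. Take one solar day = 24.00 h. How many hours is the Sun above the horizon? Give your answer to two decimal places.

10.94 h

cos h₀ = −tan ϕ · tan δ = −tan(+30.3°) × tan(-13.300°) = 0.1381, so h₀ = 1.4322 rad = 82.06°.
Daylight = 2h₀/(2π) × 24.00 h = (1.4322/π) × 24.00 = 10.94 h.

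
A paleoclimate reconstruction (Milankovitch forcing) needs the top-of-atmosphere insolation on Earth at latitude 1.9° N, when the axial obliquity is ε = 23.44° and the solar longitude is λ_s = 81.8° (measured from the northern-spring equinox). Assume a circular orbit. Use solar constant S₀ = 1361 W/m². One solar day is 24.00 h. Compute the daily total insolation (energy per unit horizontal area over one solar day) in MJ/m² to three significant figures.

Solar declination: sin δ = sin ε · sin λ_s = sin 23.44° × sin 81.8° = 0.39372, so δ = +23.186°.
cos H₀ = −tan(+1.9°) tan(+23.186°) = -0.0142, H₀ = 1.5850 rad.
Bracket: H₀ sin φ sin δ + cos φ cos δ sin H₀ = 1.5850×0.03316×0.39372 + 0.99945×0.91923×0.99990 = 0.020693 + 0.918633 = 0.939326.
Q̄ = (S₀/π) × [bracket] = (1361/π) × 0.939326 = 406.93 W/m².
Daily total = Q̄ × 24.00 h × 3600 s/h = 406.93 × 24.00 × 3600 / 10⁶ = 35.16 MJ/m².

35.2 MJ/m²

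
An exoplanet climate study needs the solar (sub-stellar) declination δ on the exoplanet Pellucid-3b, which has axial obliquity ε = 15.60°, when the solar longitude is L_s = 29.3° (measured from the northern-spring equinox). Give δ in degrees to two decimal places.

δ = +7.56°

sin δ = sin ε · sin L_s = sin 15.60° × sin 29.3° = 0.131605.
δ = arcsin(0.131605) = +7.56°.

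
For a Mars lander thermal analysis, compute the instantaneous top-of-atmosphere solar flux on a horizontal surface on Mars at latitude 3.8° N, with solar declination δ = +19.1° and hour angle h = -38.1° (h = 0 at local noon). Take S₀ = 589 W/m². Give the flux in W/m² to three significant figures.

cos θ_z = sin φ sin δ + cos φ cos δ cos h = 0.021686 + 0.741979 = 0.763665.
Flux = S₀ · cos θ_z = 589 × 0.763665 = 449.8 W/m².

450 W/m²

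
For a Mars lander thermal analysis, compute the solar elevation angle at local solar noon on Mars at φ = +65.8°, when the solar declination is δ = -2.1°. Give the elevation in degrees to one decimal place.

At local noon the hour angle is zero, so the zenith angle equals |φ − δ| = |+65.8° − (-2.100°)| = 67.900°.
Elevation = 90° − 67.900° = 22.1°.

22.1°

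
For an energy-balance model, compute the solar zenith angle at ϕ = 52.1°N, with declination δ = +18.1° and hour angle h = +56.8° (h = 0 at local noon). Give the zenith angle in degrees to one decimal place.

cos θ_z = sin ϕ sin δ + cos ϕ cos δ cos h = 0.245150 + 0.319715 = 0.564865.
θ_z = arccos(0.564865) = 55.6°.

θ_z = 55.6°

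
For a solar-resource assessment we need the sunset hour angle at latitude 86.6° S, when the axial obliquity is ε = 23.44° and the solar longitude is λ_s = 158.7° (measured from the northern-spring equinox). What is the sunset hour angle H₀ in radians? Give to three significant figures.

H₀ = 0.00 rad

Solar declination: sin δ = sin ε · sin λ_s = sin 23.44° × sin 158.7° = 0.14450, so δ = +8.308°.
cos H₀ = −tan φ · tan δ = 2.4580 ≥ 1, so the Sun never rises (polar night) and H₀ = 0.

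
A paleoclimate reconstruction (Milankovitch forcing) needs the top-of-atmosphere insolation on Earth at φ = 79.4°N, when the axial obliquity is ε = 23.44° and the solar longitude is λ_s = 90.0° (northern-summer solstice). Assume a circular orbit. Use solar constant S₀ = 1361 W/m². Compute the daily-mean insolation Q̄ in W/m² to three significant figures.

Q̄ ≈ 532 W/m²

Solar declination: sin δ = sin ε · sin λ_s = sin 23.44° × sin 90.0° = 0.39779, so δ = +23.440°.
cos H₀ = −tan(+79.4°) tan(+23.440°) = -2.3167 ≤ −1 ⇒ polar day, H₀ = π.
Bracket: H₀ sin φ sin δ + cos φ cos δ sin H₀ = 3.1416×0.98294×0.39779 + 0.18395×0.91748×0.00000 = 1.228377 + 0.000000 = 1.228377.
Q̄ = (S₀/π) × [bracket] = (1361/π) × 1.228377 = 532.2 W/m².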